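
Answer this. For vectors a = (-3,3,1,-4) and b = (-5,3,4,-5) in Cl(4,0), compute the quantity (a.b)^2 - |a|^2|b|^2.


a . b = (-3)*(-5) + 3*3 + 1*4 + (-4)*(-5)
= 15 + 9 + 4 + 20 = 48
|a|^2 = (-3)^2 + 3^2 + 1^2 + (-4)^2 = 35
|b|^2 = (-5)^2 + 3^2 + 4^2 + (-5)^2 = 75
(a.b)^2 = 48^2 = 2304
|a|^2 * |b|^2 = 35 * 75 = 2625
Result = 2304 - 2625 = -321


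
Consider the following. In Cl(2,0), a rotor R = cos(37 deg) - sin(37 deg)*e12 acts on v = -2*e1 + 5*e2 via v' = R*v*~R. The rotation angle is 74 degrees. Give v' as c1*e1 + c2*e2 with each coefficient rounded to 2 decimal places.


Rotor R = cos(37deg) - sin(37deg)*e12
Rotation angle theta = 2 * 37 = 74 degrees
v' = R*v*~R rotates v by theta.
cos(74deg) = 0.2756, sin(74deg) = 0.9613
v'_1 = -2*cos(74deg) - 5*sin(74deg)
= -2*0.2756 - 5*0.9613
= -5.36
v'_2 = -2*sin(74deg) + 5*cos(74deg)
= -2*0.9613 + 5*0.2756
= -0.54
v' = -5.36*e1 - 0.54*e2


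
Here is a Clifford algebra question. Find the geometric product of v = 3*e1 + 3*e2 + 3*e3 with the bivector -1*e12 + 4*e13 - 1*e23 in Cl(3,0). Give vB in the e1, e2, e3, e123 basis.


vB has grade-1 (vector) and grade-3 (trivector) parts: vB = (v _| B) + (v ^ B).
Vector part <vB>_1:
  e1: -v2*b12 - v3*b13 = -(3)*(-1) - (3)*(4) = -9
  e2: v1*b12 - v3*b23 = (3)*(-1) - (3)*(-1) = 0
  e3: v1*b13 + v2*b23 = (3)*(4) + (3)*(-1) = 9
Trivector part <vB>_3:
  e123: v1*b23 - v2*b13 + v3*b12 = (3)*(-1) - (3)*(4) + (3)*(-1) = -18
vB = -9*e1 + 0*e2 + 9*e3 - 18*e123


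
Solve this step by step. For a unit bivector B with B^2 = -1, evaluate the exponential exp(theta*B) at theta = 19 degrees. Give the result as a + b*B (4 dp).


For a unit bivector B with B^2 = -1, the exponential series gives
e^(theta*B) = cos(theta) + sin(theta)*B (the GA analogue of Euler's formula).
theta = 19 degrees = 0.331613 rad
cos(19 deg) = 0.9455
sin(19 deg) = 0.3256
exp(theta*B) = 0.9455 + 0.3256*B


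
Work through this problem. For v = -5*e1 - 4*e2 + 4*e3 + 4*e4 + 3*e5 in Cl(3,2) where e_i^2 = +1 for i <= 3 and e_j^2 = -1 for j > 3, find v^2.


v^2 = sum of c_i^2 * e_i^2
Positive signature terms (e_i^2 = +1): (-5)^2 + (-4)^2 + 4^2 = 57
Negative signature terms (e_j^2 = -1): 4^2 + 3^2 = 25
v^2 = 57 - 25 = 32


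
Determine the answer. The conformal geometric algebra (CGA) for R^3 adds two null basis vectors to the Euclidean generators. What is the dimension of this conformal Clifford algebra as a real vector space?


The conformal model of R^3 uses Cl(4,1): the 3 Euclidean generators plus two extra orthogonal generators e+ (e+^2 = +1) and e- (e-^2 = -1), from which the null vectors e0, einf are built.
Number of generators m = 3 + 2 = 5.
dim Cl(p,q) = 2^m = 2^5 = 32


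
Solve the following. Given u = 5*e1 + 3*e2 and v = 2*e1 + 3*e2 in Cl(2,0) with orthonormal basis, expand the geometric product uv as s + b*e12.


Expand: (5*e1 + 3*e2)(2*e1 + 3*e2)
= 5*2*e1e1 + 5*3*e1e2 + 3*2*e2e1 + 3*3*e2e2
Using e1^2 = e2^2 = 1, e2e1 = -e1e2:
Scalar part s = 5*2 + 3*3 = 10 + 9 = 19
Bivector part b = 5*3 - 3*2 = 15 - 6 = 9
uv = 19 + 9*e12


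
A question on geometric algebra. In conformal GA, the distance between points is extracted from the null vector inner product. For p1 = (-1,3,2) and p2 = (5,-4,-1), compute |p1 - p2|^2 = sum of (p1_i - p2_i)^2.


p1 - p2 = (-6, 7, 3)
|p1 - p2|^2 = (-6)^2 + 7^2 + 3^2
= 36 + 49 + 9
= 94


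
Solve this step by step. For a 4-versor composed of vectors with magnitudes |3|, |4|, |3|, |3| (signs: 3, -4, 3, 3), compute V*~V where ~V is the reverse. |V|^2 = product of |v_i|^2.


Each vector v_i has |v_i|^2 = s_i^2
Squared scales: 3^2 = 9, (-4)^2 = 16, 3^2 = 9, 3^2 = 9
|V|^2 = 9 * 16 * 9 * 9
= 11664


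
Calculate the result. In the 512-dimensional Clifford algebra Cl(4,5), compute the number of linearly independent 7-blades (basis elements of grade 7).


Number of grade-k basis blades in Cl(p,q) with n = p + q is C(n, k).
n = 4 + 5 = 9
C(9, 7) = 9! / (7! * 2!)
= 362880 / (5040 * 2)
= 36


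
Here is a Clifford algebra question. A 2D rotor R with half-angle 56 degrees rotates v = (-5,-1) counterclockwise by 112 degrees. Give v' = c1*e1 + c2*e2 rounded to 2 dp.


Rotor R = cos(56deg) - sin(56deg)*e12
Rotation angle theta = 2 * 56 = 112 degrees
v' = R*v*~R rotates v by theta.
cos(112deg) = -0.3746, sin(112deg) = 0.9272
v'_1 = -5*cos(112deg) - (-1)*sin(112deg)
= -5*(-0.3746) - (-1)*0.9272
= 2.80
v'_2 = -5*sin(112deg) + (-1)*cos(112deg)
= -5*0.9272 + (-1)*(-0.3746)
= -4.26
v' = 2.80*e1 - 4.26*e2


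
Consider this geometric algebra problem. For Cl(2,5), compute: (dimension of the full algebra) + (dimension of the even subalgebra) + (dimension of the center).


n = 2 + 5 = 7
Total dim = 2^7 = 128
Even subalgebra dim = 2^6 = 64
n is odd, so center dim = 2
Sum = 128 + 64 + 2 = 194


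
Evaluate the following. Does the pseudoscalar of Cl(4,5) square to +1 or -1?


The pseudoscalar I = e1...e_n (product of all n generators) of Cl(p,q) satisfies I^2 = (-1)^(q + n(n-1)/2).
p = 4, q = 5, n = p + q = 9
n(n-1)/2 = 9 * 8 / 2 = 36
Exponent = q + n(n-1)/2 = 5 + 36 = 41
I^2 = (-1)^41 = -1


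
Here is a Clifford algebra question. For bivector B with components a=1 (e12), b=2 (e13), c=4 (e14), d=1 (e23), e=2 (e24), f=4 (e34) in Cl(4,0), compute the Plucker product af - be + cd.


Plucker relation: af - be + cd
a*f = 1*4 = 4
b*e = 2*2 = 4
c*d = 4*1 = 4
af - be + cd = 4 - 4 + 4
= 4


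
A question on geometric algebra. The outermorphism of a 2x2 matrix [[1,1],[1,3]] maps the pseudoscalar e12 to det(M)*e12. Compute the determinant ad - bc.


The outermorphism of a linear map f sends e1^e2 to f(e1)^f(e2).
f(e1) = 1*e1 + 1*e2
f(e2) = 1*e1 + 3*e2
f(e1) ^ f(e2) = (1*e1 + 1*e2) ^ (1*e1 + 3*e2)
= 1*3*e12 + 1*1*e21
= (3 - 1)*e12
= 2*e12
Coefficient = 2


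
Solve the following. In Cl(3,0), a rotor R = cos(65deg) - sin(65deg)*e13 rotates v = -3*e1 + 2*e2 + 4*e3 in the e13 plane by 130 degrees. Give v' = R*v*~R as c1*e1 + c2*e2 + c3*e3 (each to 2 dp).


Rotor R = cos(65deg) - sin(65deg)*e13
Rotation angle theta = 2 * 65 = 130 degrees in the e13 plane (e1 -> e3).
The component perpendicular to the plane (e2) is invariant: v'_2 = v2 = 2.00
cos(130deg) = -0.6428, sin(130deg) = 0.7660
v'_1 = v1*cos(theta) - v3*sin(theta) = -3*(-0.6428) - 4*0.7660 = -1.14
v'_3 = v1*sin(theta) + v3*cos(theta) = -3*0.7660 + 4*(-0.6428) = -4.87
v' = -1.14*e1 + 2.00*e2 - 4.87*e3


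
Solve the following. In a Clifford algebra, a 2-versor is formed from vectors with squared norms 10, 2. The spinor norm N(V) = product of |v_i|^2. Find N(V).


Spinor norm N(V) = |v1|^2 * |v2|^2 * ... * |v2|^2
= 10 * 2
Running product: 10, 20
N(V) = 20


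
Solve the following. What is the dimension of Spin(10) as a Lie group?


Spin(n) double-covers SO(n); both have Lie algebra so(n) of dimension n(n-1)/2.
n = 10
n(n-1) = 10 * 9 = 90
dim Spin(10) = 90/2 = 45


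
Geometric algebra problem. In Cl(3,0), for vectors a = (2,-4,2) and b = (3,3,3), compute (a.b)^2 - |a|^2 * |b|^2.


a . b = 2*3 + (-4)*3 + 2*3
= 6 + (-12) + 6 = 0
|a|^2 = 2^2 + (-4)^2 + 2^2 = 24
|b|^2 = 3^2 + 3^2 + 3^2 = 27
(a.b)^2 = 0^2 = 0
|a|^2 * |b|^2 = 24 * 27 = 648
Result = 0 - 648 = -648


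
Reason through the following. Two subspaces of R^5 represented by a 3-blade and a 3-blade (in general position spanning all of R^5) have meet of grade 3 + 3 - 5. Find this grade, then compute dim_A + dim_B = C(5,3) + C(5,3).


Meet grade = grade(A) + grade(B) - n
= 3 + 3 - 5 = 1
C(5,3) = 10
C(5,3) = 10
dim_A + dim_B = 10 + 10 = 20


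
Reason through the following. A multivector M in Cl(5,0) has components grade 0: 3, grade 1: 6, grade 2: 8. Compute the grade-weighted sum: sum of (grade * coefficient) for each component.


Grade-weighted sum = sum of grade_k * coefficient_k
0*3 = 0
1*6 = 6
2*8 = 16
Total = 0 + 6 + 16 = 22


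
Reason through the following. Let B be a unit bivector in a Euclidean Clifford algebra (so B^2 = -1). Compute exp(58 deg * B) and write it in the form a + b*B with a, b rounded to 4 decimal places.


For a unit bivector B with B^2 = -1, the exponential series gives
e^(theta*B) = cos(theta) + sin(theta)*B (the GA analogue of Euler's formula).
theta = 58 degrees = 1.012291 rad
cos(58 deg) = 0.5299
sin(58 deg) = 0.8480
exp(theta*B) = 0.5299 + 0.8480*B


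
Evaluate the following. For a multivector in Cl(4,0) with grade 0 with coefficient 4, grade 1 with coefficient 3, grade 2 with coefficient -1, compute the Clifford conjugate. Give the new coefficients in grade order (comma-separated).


Clifford conjugate sign for grade k: (-1)^(k(k+1)/2)
Grade 0: (-1)^(0*1/2) = (-1)^0 = 1, coeff 4 -> 4
Grade 1: (-1)^(1*2/2) = (-1)^1 = -1, coeff 3 -> -3
Grade 2: (-1)^(2*3/2) = (-1)^3 = -1, coeff -1 -> 1
Conjugated coefficients: 4, -3, 1


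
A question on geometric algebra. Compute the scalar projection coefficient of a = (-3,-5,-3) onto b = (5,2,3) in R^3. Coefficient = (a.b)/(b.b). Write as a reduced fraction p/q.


Projection coefficient = (a . b) / (b . b)
a . b = (-3)*5 + (-5)*2 + (-3)*3
= -15 + (-10) + (-9) = -34
b . b = 5^2 + 2^2 + 3^2
= 25 + 4 + 9 = 38
Coefficient = -34/38
In lowest terms: -17/19


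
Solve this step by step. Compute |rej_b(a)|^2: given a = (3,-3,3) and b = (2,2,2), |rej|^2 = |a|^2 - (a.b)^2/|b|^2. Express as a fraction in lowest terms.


|a|^2 = 3^2 + (-3)^2 + 3^2 = 27
|b|^2 = 2^2 + 2^2 + 2^2 = 12
a . b = 3*2 + (-3)*2 + 3*2 = 6
(a.b)^2 = 6^2 = 36
|rej|^2 = 27 - 36/12
= (324 - 36)/12
= 288/12
In lowest terms: 24/1


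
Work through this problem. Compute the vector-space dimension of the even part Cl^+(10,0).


Even subalgebra dimension = 2^(n-1)
n = 10 + 0 = 10
2^(10 - 1) = 2^9 = 512
Verification: sum of C(10,k) for even k = 1 + 45 + 210 + 210 + 45 + 1 = 512
Result = 512


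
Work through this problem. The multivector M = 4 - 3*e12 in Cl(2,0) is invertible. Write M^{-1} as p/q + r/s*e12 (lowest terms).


M = 4 - 3*e12, where e12^2 = -1.
Since M commutes with its reverse ~M = a - b*e12, M * ~M = a^2 - b^2*e12^2 = a^2 + b^2.
So M^{-1} = ~M / (a^2 + b^2) = (a - b*e12)/(a^2 + b^2).
a^2 + b^2 = 16 + 9 = 25
Scalar part = 4/25 = 4/25
Bivector coeff = 3/25 = 3/25
M^{-1} = 4/25 + 3/25*e12


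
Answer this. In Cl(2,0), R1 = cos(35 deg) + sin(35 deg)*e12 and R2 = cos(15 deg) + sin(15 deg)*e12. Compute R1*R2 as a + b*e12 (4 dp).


Same-plane rotors commute and their half-angles add:
R1*R2 = cos(a1 + a2) + sin(a1 + a2)*e12.
a1 + a2 = 35 + 15 = 50 deg
cos(50 deg) = 0.6428
sin(50 deg) = 0.7660
R1*R2 = 0.6428 + 0.7660*e12


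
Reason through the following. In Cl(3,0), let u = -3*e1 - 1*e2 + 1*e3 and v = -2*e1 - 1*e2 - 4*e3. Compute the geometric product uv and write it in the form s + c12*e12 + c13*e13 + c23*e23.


In Cl(3,0): e_i^2 = 1, e_ie_j = -e_je_i for i != j.
Scalar part = u . v = (-3)*(-2) + (-1)*(-1) + 1*(-4)
= 6 + 1 + (-4) = 3
e12 coeff = (-3)*(-1) - (-1)*(-2) = 3 - 2 = 1
e13 coeff = (-3)*(-4) - 1*(-2) = 12 - (-2) = 14
e23 coeff = (-1)*(-4) - 1*(-1) = 4 - (-1) = 5
uv = 3 + 1*e12 + 14*e13 + 5*e23


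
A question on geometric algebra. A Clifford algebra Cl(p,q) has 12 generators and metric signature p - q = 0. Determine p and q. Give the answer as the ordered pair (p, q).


We need p + q = 12 and p - q = 0.
Adding: 2p = 12 + 0 = 12, so p = 6.
Then q = 12 - 6 = 6.
(p, q) = (6, 6)


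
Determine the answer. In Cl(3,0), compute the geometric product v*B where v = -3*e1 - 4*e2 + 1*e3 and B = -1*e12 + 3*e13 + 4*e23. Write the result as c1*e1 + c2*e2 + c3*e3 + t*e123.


vB has grade-1 (vector) and grade-3 (trivector) parts: vB = (v _| B) + (v ^ B).
Vector part <vB>_1:
  e1: -v2*b12 - v3*b13 = -(-4)*(-1) - (1)*(3) = -7
  e2: v1*b12 - v3*b23 = (-3)*(-1) - (1)*(4) = -1
  e3: v1*b13 + v2*b23 = (-3)*(3) + (-4)*(4) = -25
Trivector part <vB>_3:
  e123: v1*b23 - v2*b13 + v3*b12 = (-3)*(4) - (-4)*(3) + (1)*(-1) = -1
vB = -7*e1 - 1*e2 - 25*e3 - 1*e123


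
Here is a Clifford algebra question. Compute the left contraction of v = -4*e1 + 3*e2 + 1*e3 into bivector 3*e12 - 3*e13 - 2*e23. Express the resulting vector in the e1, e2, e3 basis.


Left contraction v _| B = <vB>_1 (grade-1 part of the geometric product vB).
Using e1_|e12 = e2, e2_|e12 = -e1, e1_|e13 = e3, e3_|e13 = -e1, e2_|e23 = e3, e3_|e23 = -e2:
e1 coeff: -v2*b12 - v3*b13 = -(3)*(3) - (1)*(-3) = -6
e2 coeff: v1*b12 - v3*b23 = (-4)*(3) - (1)*(-2) = -10
e3 coeff: v1*b13 + v2*b23 = (-4)*(-3) + (3)*(-2) = 6
v _| B = -6*e1 - 10*e2 + 6*e3


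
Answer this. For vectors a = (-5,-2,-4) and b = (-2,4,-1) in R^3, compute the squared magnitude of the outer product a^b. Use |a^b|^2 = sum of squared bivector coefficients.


a wedge b = (a1*b2 - a2*b1)*e12 + (a1*b3 - a3*b1)*e13 + (a2*b3 - a3*b2)*e23
e12 coeff: (-5)*4 - (-2)*(-2) = -20 - 4 = -24
e13 coeff: (-5)*(-1) - (-4)*(-2) = 5 - 8 = -3
e23 coeff: (-2)*(-1) - (-4)*4 = 2 - (-16) = 18
|a wedge b|^2 = (-24)^2 + (-3)^2 + 18^2
= 576 + 9 + 324
= 909


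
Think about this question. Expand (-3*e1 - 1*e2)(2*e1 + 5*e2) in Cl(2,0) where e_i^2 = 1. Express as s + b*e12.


Expand: (-3*e1 - 1*e2)(2*e1 + 5*e2)
= (-3)*2*e1e1 + (-3)*5*e1e2 + (-1)*2*e2e1 + (-1)*5*e2e2
Using e1^2 = e2^2 = 1, e2e1 = -e1e2:
Scalar part s = (-3)*2 + (-1)*5 = -6 + (-5) = -11
Bivector part b = (-3)*5 - (-1)*2 = -15 - (-2) = -13
uv = -11 - 13*e12


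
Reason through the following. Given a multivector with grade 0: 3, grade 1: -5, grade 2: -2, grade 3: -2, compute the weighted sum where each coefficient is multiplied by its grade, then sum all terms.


Grade-weighted sum = sum of grade_k * coefficient_k
0*3 = 0
1*(-5) = -5
2*(-2) = -4
3*(-2) = -6
Total = 0 + (-5) + (-4) + (-6) = -15


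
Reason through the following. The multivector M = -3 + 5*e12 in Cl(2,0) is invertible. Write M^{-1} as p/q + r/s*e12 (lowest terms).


M = -3 + 5*e12, where e12^2 = -1.
Since M commutes with its reverse ~M = a - b*e12, M * ~M = a^2 - b^2*e12^2 = a^2 + b^2.
So M^{-1} = ~M / (a^2 + b^2) = (a - b*e12)/(a^2 + b^2).
a^2 + b^2 = 9 + 25 = 34
Scalar part = -3/34 = -3/34
Bivector coeff = -5/34 = -5/34
M^{-1} = -3/34 - 5/34*e12


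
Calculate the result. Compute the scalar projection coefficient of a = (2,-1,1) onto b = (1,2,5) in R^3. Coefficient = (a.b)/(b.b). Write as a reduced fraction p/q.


Projection coefficient = (a . b) / (b . b)
a . b = 2*1 + (-1)*2 + 1*5
= 2 + (-2) + 5 = 5
b . b = 1^2 + 2^2 + 5^2
= 1 + 4 + 25 = 30
Coefficient = 5/30
In lowest terms: 1/6


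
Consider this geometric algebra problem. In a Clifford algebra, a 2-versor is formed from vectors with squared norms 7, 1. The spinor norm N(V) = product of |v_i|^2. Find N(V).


Spinor norm N(V) = |v1|^2 * |v2|^2 * ... * |v2|^2
= 7 * 1
Running product: 7, 7
N(V) = 7


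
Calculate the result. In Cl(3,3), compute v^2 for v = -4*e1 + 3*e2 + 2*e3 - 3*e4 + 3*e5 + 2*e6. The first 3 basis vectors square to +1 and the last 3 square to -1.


v^2 = sum of c_i^2 * e_i^2
Positive signature terms (e_i^2 = +1): (-4)^2 + 3^2 + 2^2 = 29
Negative signature terms (e_j^2 = -1): (-3)^2 + 3^2 + 2^2 = 22
v^2 = 29 - 22 = 7


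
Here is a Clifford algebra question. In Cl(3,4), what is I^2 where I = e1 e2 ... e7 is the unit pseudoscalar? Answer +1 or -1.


The pseudoscalar I = e1...e_n (product of all n generators) of Cl(p,q) satisfies I^2 = (-1)^(q + n(n-1)/2).
p = 3, q = 4, n = p + q = 7
n(n-1)/2 = 7 * 6 / 2 = 21
Exponent = q + n(n-1)/2 = 4 + 21 = 25
I^2 = (-1)^25 = -1


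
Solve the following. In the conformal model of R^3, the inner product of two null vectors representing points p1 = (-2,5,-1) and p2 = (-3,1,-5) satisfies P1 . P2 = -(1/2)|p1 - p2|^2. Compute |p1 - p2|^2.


p1 - p2 = (1, 4, 4)
|p1 - p2|^2 = 1^2 + 4^2 + 4^2
= 1 + 16 + 16
= 33


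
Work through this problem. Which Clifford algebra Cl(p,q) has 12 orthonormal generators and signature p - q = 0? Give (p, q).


We need p + q = 12 and p - q = 0.
Adding: 2p = 12 + 0 = 12, so p = 6.
Then q = 12 - 6 = 6.
(p, q) = (6, 6)


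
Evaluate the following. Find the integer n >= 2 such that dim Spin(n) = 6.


dim Spin(n) = dim so(n) = n(n-1)/2.
Solve n(n-1)/2 = 6, i.e. n^2 - n - 12 = 0.
Discriminant = 1 + 8*6 = 49
n = (1 + sqrt(49))/2 = (1 + 7)/2 = 4


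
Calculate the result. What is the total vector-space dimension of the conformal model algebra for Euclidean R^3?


The conformal model of R^3 uses Cl(4,1): the 3 Euclidean generators plus two extra orthogonal generators e+ (e+^2 = +1) and e- (e-^2 = -1), from which the null vectors e0, einf are built.
Number of generators m = 3 + 2 = 5.
dim Cl(p,q) = 2^m = 2^5 = 32


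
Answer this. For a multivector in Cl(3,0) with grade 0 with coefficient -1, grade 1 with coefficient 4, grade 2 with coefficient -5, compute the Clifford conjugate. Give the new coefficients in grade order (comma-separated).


Clifford conjugate sign for grade k: (-1)^(k(k+1)/2)
Grade 0: (-1)^(0*1/2) = (-1)^0 = 1, coeff -1 -> -1
Grade 1: (-1)^(1*2/2) = (-1)^1 = -1, coeff 4 -> -4
Grade 2: (-1)^(2*3/2) = (-1)^3 = -1, coeff -5 -> 5
Conjugated coefficients: -1, -4, 5


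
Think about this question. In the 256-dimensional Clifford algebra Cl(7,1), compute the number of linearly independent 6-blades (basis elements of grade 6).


Number of grade-k basis blades in Cl(p,q) with n = p + q is C(n, k).
n = 7 + 1 = 8
C(8, 6) = 8! / (6! * 2!)
= 40320 / (720 * 2)
= 28


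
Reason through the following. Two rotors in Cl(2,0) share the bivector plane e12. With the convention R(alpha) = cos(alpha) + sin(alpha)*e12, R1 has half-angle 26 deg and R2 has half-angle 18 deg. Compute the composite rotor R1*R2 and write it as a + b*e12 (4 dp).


Same-plane rotors commute and their half-angles add:
R1*R2 = cos(a1 + a2) + sin(a1 + a2)*e12.
a1 + a2 = 26 + 18 = 44 deg
cos(44 deg) = 0.7193
sin(44 deg) = 0.6947
R1*R2 = 0.7193 + 0.6947*e12


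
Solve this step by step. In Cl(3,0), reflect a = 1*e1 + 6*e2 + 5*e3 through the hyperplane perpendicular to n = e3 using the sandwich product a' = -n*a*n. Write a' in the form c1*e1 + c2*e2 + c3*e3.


Reflection formula: a' = -n*a*n, with n = e3 (unit vector, n^2 = 1).
For reflection through hyperplane perp to e3:
The component along e3 flips sign, others stay.
a = (1, 6, 5)
a' = (1, 6, -5)
a' = 1*e1 + 6*e2 - 5*e3


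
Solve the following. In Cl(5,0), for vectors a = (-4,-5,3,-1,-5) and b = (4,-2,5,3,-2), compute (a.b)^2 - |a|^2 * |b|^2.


a . b = (-4)*4 + (-5)*(-2) + 3*5 + (-1)*3 + (-5)*(-2)
= -16 + 10 + 15 + (-3) + 10 = 16
|a|^2 = (-4)^2 + (-5)^2 + 3^2 + (-1)^2 + (-5)^2 = 76
|b|^2 = 4^2 + (-2)^2 + 5^2 + 3^2 + (-2)^2 = 58
(a.b)^2 = 16^2 = 256
|a|^2 * |b|^2 = 76 * 58 = 4408
Result = 256 - 4408 = -4152


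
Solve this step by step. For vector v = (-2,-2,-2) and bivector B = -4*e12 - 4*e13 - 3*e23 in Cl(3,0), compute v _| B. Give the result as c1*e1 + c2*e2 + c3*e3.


Left contraction v _| B = <vB>_1 (grade-1 part of the geometric product vB).
Using e1_|e12 = e2, e2_|e12 = -e1, e1_|e13 = e3, e3_|e13 = -e1, e2_|e23 = e3, e3_|e23 = -e2:
e1 coeff: -v2*b12 - v3*b13 = -(-2)*(-4) - (-2)*(-4) = -16
e2 coeff: v1*b12 - v3*b23 = (-2)*(-4) - (-2)*(-3) = 2
e3 coeff: v1*b13 + v2*b23 = (-2)*(-4) + (-2)*(-3) = 14
v _| B = -16*e1 + 2*e2 + 14*e3


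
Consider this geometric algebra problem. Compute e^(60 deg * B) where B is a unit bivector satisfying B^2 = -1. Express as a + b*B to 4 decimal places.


For a unit bivector B with B^2 = -1, the exponential series gives
e^(theta*B) = cos(theta) + sin(theta)*B (the GA analogue of Euler's formula).
theta = 60 degrees = 1.047198 rad
cos(60 deg) = 0.5000
sin(60 deg) = 0.8660
exp(theta*B) = 0.5000 + 0.8660*B


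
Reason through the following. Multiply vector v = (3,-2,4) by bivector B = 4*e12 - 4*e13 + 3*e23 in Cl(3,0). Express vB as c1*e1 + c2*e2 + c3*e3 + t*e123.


vB has grade-1 (vector) and grade-3 (trivector) parts: vB = (v _| B) + (v ^ B).
Vector part <vB>_1:
  e1: -v2*b12 - v3*b13 = -(-2)*(4) - (4)*(-4) = 24
  e2: v1*b12 - v3*b23 = (3)*(4) - (4)*(3) = 0
  e3: v1*b13 + v2*b23 = (3)*(-4) + (-2)*(3) = -18
Trivector part <vB>_3:
  e123: v1*b23 - v2*b13 + v3*b12 = (3)*(3) - (-2)*(-4) + (4)*(4) = 17
vB = 24*e1 + 0*e2 - 18*e3 + 17*e123


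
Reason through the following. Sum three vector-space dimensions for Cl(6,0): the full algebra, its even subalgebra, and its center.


n = 6 + 0 = 6
Total dim = 2^6 = 64
Even subalgebra dim = 2^5 = 32
n is even, so center dim = 1
Sum = 64 + 32 + 1 = 97


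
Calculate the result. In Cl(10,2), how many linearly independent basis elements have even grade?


Even subalgebra dimension = 2^(n-1)
n = 10 + 2 = 12
2^(12 - 1) = 2^11 = 2048
Verification: sum of C(12,k) for even k = 1 + 66 + 495 + 924 + 495 + 66 + 1 = 2048
Result = 2048


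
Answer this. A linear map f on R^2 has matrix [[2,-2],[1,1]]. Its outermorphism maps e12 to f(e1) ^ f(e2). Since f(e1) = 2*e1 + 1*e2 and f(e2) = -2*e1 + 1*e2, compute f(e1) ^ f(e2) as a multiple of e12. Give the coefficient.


The outermorphism of a linear map f sends e1^e2 to f(e1)^f(e2).
f(e1) = 2*e1 + 1*e2
f(e2) = -2*e1 + 1*e2
f(e1) ^ f(e2) = (2*e1 + 1*e2) ^ (-2*e1 + 1*e2)
= 2*1*e12 + 1*(-2)*e21
= (2 - (-2))*e12
= 4*e12
Coefficient = 4


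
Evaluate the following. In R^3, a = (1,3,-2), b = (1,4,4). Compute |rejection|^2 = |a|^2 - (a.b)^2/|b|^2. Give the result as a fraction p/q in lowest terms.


|a|^2 = 1^2 + 3^2 + (-2)^2 = 14
|b|^2 = 1^2 + 4^2 + 4^2 = 33
a . b = 1*1 + 3*4 + (-2)*4 = 5
(a.b)^2 = 5^2 = 25
|rej|^2 = 14 - 25/33
= (462 - 25)/33
= 437/33
In lowest terms: 437/33


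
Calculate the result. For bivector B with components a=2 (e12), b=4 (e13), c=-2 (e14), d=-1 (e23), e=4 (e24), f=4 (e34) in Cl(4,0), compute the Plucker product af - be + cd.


Plucker relation: af - be + cd
a*f = 2*4 = 8
b*e = 4*4 = 16
c*d = (-2)*(-1) = 2
af - be + cd = 8 - 16 + 2
= -6


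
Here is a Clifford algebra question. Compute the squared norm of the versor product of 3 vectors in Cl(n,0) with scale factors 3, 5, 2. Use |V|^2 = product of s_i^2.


Each vector v_i has |v_i|^2 = s_i^2
Squared scales: 3^2 = 9, 5^2 = 25, 2^2 = 4
|V|^2 = 9 * 25 * 4
= 900


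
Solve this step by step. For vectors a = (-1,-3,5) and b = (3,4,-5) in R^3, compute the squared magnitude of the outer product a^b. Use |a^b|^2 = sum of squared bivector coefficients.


a wedge b = (a1*b2 - a2*b1)*e12 + (a1*b3 - a3*b1)*e13 + (a2*b3 - a3*b2)*e23
e12 coeff: (-1)*4 - (-3)*3 = -4 - (-9) = 5
e13 coeff: (-1)*(-5) - 5*3 = 5 - 15 = -10
e23 coeff: (-3)*(-5) - 5*4 = 15 - 20 = -5
|a wedge b|^2 = 5^2 + (-10)^2 + (-5)^2
= 25 + 100 + 25
= 150


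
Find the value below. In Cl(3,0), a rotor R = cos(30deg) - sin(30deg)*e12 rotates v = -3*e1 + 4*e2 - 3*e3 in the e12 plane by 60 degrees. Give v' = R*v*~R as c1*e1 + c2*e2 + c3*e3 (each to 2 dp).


Rotor R = cos(30deg) - sin(30deg)*e12
Rotation angle theta = 2 * 30 = 60 degrees in the e12 plane (e1 -> e2).
The component perpendicular to the plane (e3) is invariant: v'_3 = v3 = -3.00
cos(60deg) = 0.5000, sin(60deg) = 0.8660
v'_1 = v1*cos(theta) - v2*sin(theta) = -3*0.5000 - 4*0.8660 = -4.96
v'_2 = v1*sin(theta) + v2*cos(theta) = -3*0.8660 + 4*0.5000 = -0.60
v' = -4.96*e1 - 0.60*e2 - 3.00*e3


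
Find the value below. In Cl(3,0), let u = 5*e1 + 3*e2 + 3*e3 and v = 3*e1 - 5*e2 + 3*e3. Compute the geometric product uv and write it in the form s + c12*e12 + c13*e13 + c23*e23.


In Cl(3,0): e_i^2 = 1, e_ie_j = -e_je_i for i != j.
Scalar part = u . v = 5*3 + 3*(-5) + 3*3
= 15 + (-15) + 9 = 9
e12 coeff = 5*(-5) - 3*3 = -25 - 9 = -34
e13 coeff = 5*3 - 3*3 = 15 - 9 = 6
e23 coeff = 3*3 - 3*(-5) = 9 - (-15) = 24
uv = 9 - 34*e12 + 6*e13 + 24*e23


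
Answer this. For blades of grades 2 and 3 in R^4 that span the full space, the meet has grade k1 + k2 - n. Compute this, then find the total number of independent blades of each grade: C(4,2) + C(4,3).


Meet grade = grade(A) + grade(B) - n
= 2 + 3 - 4 = 1
C(4,2) = 6
C(4,3) = 4
dim_A + dim_B = 6 + 4 = 10


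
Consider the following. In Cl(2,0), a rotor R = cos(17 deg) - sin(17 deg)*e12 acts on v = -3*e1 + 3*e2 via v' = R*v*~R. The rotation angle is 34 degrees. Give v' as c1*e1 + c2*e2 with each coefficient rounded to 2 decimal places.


Rotor R = cos(17deg) - sin(17deg)*e12
Rotation angle theta = 2 * 17 = 34 degrees
v' = R*v*~R rotates v by theta.
cos(34deg) = 0.8290, sin(34deg) = 0.5592
v'_1 = -3*cos(34deg) - 3*sin(34deg)
= -3*0.8290 - 3*0.5592
= -4.16
v'_2 = -3*sin(34deg) + 3*cos(34deg)
= -3*0.5592 + 3*0.8290
= 0.81
v' = -4.16*e1 + 0.81*e2


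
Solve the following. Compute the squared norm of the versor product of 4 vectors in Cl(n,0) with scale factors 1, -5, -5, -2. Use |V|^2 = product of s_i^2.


Each vector v_i has |v_i|^2 = s_i^2
Squared scales: 1^2 = 1, (-5)^2 = 25, (-5)^2 = 25, (-2)^2 = 4
|V|^2 = 1 * 25 * 25 * 4
= 2500


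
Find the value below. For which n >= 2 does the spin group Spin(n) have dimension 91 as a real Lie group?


dim Spin(n) = dim so(n) = n(n-1)/2.
Solve n(n-1)/2 = 91, i.e. n^2 - n - 182 = 0.
Discriminant = 1 + 8*91 = 729
n = (1 + sqrt(729))/2 = (1 + 27)/2 = 14


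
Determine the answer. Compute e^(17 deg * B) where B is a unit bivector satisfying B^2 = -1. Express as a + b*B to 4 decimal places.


For a unit bivector B with B^2 = -1, the exponential series gives
e^(theta*B) = cos(theta) + sin(theta)*B (the GA analogue of Euler's formula).
theta = 17 degrees = 0.296706 rad
cos(17 deg) = 0.9563
sin(17 deg) = 0.2924
exp(theta*B) = 0.9563 + 0.2924*B


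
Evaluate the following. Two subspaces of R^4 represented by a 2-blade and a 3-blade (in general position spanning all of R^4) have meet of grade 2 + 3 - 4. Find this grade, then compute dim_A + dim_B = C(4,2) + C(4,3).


Meet grade = grade(A) + grade(B) - n
= 2 + 3 - 4 = 1
C(4,2) = 6
C(4,3) = 4
dim_A + dim_B = 6 + 4 = 10


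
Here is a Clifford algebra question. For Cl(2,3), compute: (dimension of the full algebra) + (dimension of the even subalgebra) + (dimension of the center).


n = 2 + 3 = 5
Total dim = 2^5 = 32
Even subalgebra dim = 2^4 = 16
n is odd, so center dim = 2
Sum = 32 + 16 + 2 = 50


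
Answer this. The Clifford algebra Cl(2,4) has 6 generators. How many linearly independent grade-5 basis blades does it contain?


Number of grade-k basis blades in Cl(p,q) with n = p + q is C(n, k).
n = 2 + 4 = 6
C(6, 5) = 6! / (5! * 1!)
= 720 / (120 * 1)
= 6


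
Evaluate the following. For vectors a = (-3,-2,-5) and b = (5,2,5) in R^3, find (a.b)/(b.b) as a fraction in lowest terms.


Projection coefficient = (a . b) / (b . b)
a . b = (-3)*5 + (-2)*2 + (-5)*5
= -15 + (-4) + (-25) = -44
b . b = 5^2 + 2^2 + 5^2
= 25 + 4 + 25 = 54
Coefficient = -44/54
In lowest terms: -22/27


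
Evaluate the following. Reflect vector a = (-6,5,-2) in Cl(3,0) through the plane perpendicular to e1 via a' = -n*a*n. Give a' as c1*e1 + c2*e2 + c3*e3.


Reflection formula: a' = -n*a*n, with n = e1 (unit vector, n^2 = 1).
For reflection through hyperplane perp to e1:
The component along e1 flips sign, others stay.
a = (-6, 5, -2)
a' = (6, 5, -2)
a' = 6*e1 + 5*e2 - 2*e3


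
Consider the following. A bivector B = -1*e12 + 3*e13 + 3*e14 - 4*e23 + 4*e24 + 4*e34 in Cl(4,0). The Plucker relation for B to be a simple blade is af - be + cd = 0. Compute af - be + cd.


Plucker relation: af - be + cd
a*f = (-1)*4 = -4
b*e = 3*4 = 12
c*d = 3*(-4) = -12
af - be + cd = -4 - 12 + (-12)
= -28


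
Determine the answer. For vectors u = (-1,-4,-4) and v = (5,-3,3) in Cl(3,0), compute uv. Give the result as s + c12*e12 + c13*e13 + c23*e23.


In Cl(3,0): e_i^2 = 1, e_ie_j = -e_je_i for i != j.
Scalar part = u . v = (-1)*5 + (-4)*(-3) + (-4)*3
= -5 + 12 + (-12) = -5
e12 coeff = (-1)*(-3) - (-4)*5 = 3 - (-20) = 23
e13 coeff = (-1)*3 - (-4)*5 = -3 - (-20) = 17
e23 coeff = (-4)*3 - (-4)*(-3) = -12 - 12 = -24
uv = -5 + 23*e12 + 17*e13 - 24*e23


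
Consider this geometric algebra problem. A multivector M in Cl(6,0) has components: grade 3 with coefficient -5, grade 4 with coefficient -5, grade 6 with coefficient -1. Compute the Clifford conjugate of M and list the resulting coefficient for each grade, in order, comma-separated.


Clifford conjugate sign for grade k: (-1)^(k(k+1)/2)
Grade 3: (-1)^(3*4/2) = (-1)^6 = 1, coeff -5 -> -5
Grade 4: (-1)^(4*5/2) = (-1)^10 = 1, coeff -5 -> -5
Grade 6: (-1)^(6*7/2) = (-1)^21 = -1, coeff -1 -> 1
Conjugated coefficients: -5, -5, 1


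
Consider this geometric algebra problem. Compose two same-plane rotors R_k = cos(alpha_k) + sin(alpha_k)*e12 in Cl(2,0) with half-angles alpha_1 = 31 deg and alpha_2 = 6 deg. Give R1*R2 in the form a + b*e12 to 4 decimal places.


Same-plane rotors commute and their half-angles add:
R1*R2 = cos(a1 + a2) + sin(a1 + a2)*e12.
a1 + a2 = 31 + 6 = 37 deg
cos(37 deg) = 0.7986
sin(37 deg) = 0.6018
R1*R2 = 0.7986 + 0.6018*e12


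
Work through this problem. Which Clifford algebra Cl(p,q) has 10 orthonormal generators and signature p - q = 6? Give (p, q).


We need p + q = 10 and p - q = 6.
Adding: 2p = 10 + 6 = 16, so p = 8.
Then q = 10 - 8 = 2.
(p, q) = (8, 2)


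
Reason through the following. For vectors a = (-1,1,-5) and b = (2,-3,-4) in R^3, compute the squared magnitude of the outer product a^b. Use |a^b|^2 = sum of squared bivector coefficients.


a wedge b = (a1*b2 - a2*b1)*e12 + (a1*b3 - a3*b1)*e13 + (a2*b3 - a3*b2)*e23
e12 coeff: (-1)*(-3) - 1*2 = 3 - 2 = 1
e13 coeff: (-1)*(-4) - (-5)*2 = 4 - (-10) = 14
e23 coeff: 1*(-4) - (-5)*(-3) = -4 - 15 = -19
|a wedge b|^2 = 1^2 + 14^2 + (-19)^2
= 1 + 196 + 361
= 558


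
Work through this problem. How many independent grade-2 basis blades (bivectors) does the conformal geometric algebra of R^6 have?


The conformal model of R^6 uses Cl(7,1) with m = 6 + 2 = 8 generators.
Number of grade-2 blades = C(m, 2) = C(8, 2)
= 8*7/2 = 28


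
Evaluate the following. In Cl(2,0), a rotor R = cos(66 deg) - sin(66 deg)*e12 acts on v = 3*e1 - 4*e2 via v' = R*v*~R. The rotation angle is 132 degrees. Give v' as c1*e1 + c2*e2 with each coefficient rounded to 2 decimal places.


Rotor R = cos(66deg) - sin(66deg)*e12
Rotation angle theta = 2 * 66 = 132 degrees
v' = R*v*~R rotates v by theta.
cos(132deg) = -0.6691, sin(132deg) = 0.7431
v'_1 = 3*cos(132deg) - (-4)*sin(132deg)
= 3*(-0.6691) - (-4)*0.7431
= 0.97
v'_2 = 3*sin(132deg) + (-4)*cos(132deg)
= 3*0.7431 + (-4)*(-0.6691)
= 4.91
v' = 0.97*e1 + 4.91*e2


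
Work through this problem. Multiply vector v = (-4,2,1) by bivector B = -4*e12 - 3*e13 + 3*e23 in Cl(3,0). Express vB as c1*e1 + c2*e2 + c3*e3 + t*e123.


vB has grade-1 (vector) and grade-3 (trivector) parts: vB = (v _| B) + (v ^ B).
Vector part <vB>_1:
  e1: -v2*b12 - v3*b13 = -(2)*(-4) - (1)*(-3) = 11
  e2: v1*b12 - v3*b23 = (-4)*(-4) - (1)*(3) = 13
  e3: v1*b13 + v2*b23 = (-4)*(-3) + (2)*(3) = 18
Trivector part <vB>_3:
  e123: v1*b23 - v2*b13 + v3*b12 = (-4)*(3) - (2)*(-3) + (1)*(-4) = -10
vB = 11*e1 + 13*e2 + 18*e3 - 10*e123


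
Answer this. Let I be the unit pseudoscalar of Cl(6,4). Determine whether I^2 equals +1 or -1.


The pseudoscalar I = e1...e_n (product of all n generators) of Cl(p,q) satisfies I^2 = (-1)^(q + n(n-1)/2).
p = 6, q = 4, n = p + q = 10
n(n-1)/2 = 10 * 9 / 2 = 45
Exponent = q + n(n-1)/2 = 4 + 45 = 49
I^2 = (-1)^49 = -1


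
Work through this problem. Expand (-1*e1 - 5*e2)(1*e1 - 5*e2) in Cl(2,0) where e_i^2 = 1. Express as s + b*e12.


Expand: (-1*e1 - 5*e2)(1*e1 - 5*e2)
= (-1)*1*e1e1 + (-1)*(-5)*e1e2 + (-5)*1*e2e1 + (-5)*(-5)*e2e2
Using e1^2 = e2^2 = 1, e2e1 = -e1e2:
Scalar part s = (-1)*1 + (-5)*(-5) = -1 + 25 = 24
Bivector part b = (-1)*(-5) - (-5)*1 = 5 - (-5) = 10
uv = 24 + 10*e12


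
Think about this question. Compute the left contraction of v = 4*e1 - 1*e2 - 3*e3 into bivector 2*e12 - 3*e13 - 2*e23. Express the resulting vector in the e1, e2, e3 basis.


Left contraction v _| B = <vB>_1 (grade-1 part of the geometric product vB).
Using e1_|e12 = e2, e2_|e12 = -e1, e1_|e13 = e3, e3_|e13 = -e1, e2_|e23 = e3, e3_|e23 = -e2:
e1 coeff: -v2*b12 - v3*b13 = -(-1)*(2) - (-3)*(-3) = -7
e2 coeff: v1*b12 - v3*b23 = (4)*(2) - (-3)*(-2) = 2
e3 coeff: v1*b13 + v2*b23 = (4)*(-3) + (-1)*(-2) = -10
v _| B = -7*e1 + 2*e2 - 10*e3


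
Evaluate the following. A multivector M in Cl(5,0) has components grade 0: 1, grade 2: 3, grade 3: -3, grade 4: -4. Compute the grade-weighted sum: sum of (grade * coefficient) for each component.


Grade-weighted sum = sum of grade_k * coefficient_k
0*1 = 0
2*3 = 6
3*(-3) = -9
4*(-4) = -16
Total = 0 + 6 + (-9) + (-16) = -19


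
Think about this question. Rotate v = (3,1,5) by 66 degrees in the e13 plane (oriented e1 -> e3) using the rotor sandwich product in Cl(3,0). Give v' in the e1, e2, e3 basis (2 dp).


Rotor R = cos(33deg) - sin(33deg)*e13
Rotation angle theta = 2 * 33 = 66 degrees in the e13 plane (e1 -> e3).
The component perpendicular to the plane (e2) is invariant: v'_2 = v2 = 1.00
cos(66deg) = 0.4067, sin(66deg) = 0.9135
v'_1 = v1*cos(theta) - v3*sin(theta) = 3*0.4067 - 5*0.9135 = -3.35
v'_3 = v1*sin(theta) + v3*cos(theta) = 3*0.9135 + 5*0.4067 = 4.77
v' = -3.35*e1 + 1.00*e2 + 4.77*e3


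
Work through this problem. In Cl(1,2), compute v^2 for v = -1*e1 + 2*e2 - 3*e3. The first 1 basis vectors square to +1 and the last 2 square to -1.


v^2 = sum of c_i^2 * e_i^2
Positive signature terms (e_i^2 = +1): (-1)^2 = 1
Negative signature terms (e_j^2 = -1): 2^2 + (-3)^2 = 13
v^2 = 1 - 13 = -12


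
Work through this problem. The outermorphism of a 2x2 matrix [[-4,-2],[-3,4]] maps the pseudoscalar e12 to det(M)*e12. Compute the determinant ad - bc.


The outermorphism of a linear map f sends e1^e2 to f(e1)^f(e2).
f(e1) = -4*e1 - 3*e2
f(e2) = -2*e1 + 4*e2
f(e1) ^ f(e2) = (-4*e1 - 3*e2) ^ (-2*e1 + 4*e2)
= (-4)*4*e12 + (-3)*(-2)*e21
= (-16 - 6)*e12
= -22*e12
Coefficient = -22


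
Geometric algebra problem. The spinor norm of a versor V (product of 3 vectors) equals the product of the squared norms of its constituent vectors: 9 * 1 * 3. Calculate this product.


Spinor norm N(V) = |v1|^2 * |v2|^2 * ... * |v3|^2
= 9 * 1 * 3
Running product: 9, 9, 27
N(V) = 27


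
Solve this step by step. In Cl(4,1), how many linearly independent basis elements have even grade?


Even subalgebra dimension = 2^(n-1)
n = 4 + 1 = 5
2^(5 - 1) = 2^4 = 16
Verification: sum of C(5,k) for even k = 1 + 10 + 5 = 16
Result = 16


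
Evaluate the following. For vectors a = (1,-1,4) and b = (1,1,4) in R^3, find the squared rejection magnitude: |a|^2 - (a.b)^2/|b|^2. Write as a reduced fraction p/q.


|a|^2 = 1^2 + (-1)^2 + 4^2 = 18
|b|^2 = 1^2 + 1^2 + 4^2 = 18
a . b = 1*1 + (-1)*1 + 4*4 = 16
(a.b)^2 = 16^2 = 256
|rej|^2 = 18 - 256/18
= (324 - 256)/18
= 68/18
In lowest terms: 34/9


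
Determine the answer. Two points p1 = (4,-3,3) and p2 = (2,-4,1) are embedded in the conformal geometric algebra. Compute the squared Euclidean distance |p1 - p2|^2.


p1 - p2 = (2, 1, 2)
|p1 - p2|^2 = 2^2 + 1^2 + 2^2
= 4 + 1 + 4
= 9


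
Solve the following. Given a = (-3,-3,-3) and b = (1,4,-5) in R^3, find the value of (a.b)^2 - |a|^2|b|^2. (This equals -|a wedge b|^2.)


a . b = (-3)*1 + (-3)*4 + (-3)*(-5)
= -3 + (-12) + 15 = 0
|a|^2 = (-3)^2 + (-3)^2 + (-3)^2 = 27
|b|^2 = 1^2 + 4^2 + (-5)^2 = 42
(a.b)^2 = 0^2 = 0
|a|^2 * |b|^2 = 27 * 42 = 1134
Result = 0 - 1134 = -1134


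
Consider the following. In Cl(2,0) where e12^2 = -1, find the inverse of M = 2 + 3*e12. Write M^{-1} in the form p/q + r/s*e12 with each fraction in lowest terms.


M = 2 + 3*e12, where e12^2 = -1.
Since M commutes with its reverse ~M = a - b*e12, M * ~M = a^2 - b^2*e12^2 = a^2 + b^2.
So M^{-1} = ~M / (a^2 + b^2) = (a - b*e12)/(a^2 + b^2).
a^2 + b^2 = 4 + 9 = 13
Scalar part = 2/13 = 2/13
Bivector coeff = -3/13 = -3/13
M^{-1} = 2/13 - 3/13*e12


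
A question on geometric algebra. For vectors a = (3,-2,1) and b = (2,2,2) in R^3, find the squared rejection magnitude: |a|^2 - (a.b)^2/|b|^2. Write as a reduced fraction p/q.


|a|^2 = 3^2 + (-2)^2 + 1^2 = 14
|b|^2 = 2^2 + 2^2 + 2^2 = 12
a . b = 3*2 + (-2)*2 + 1*2 = 4
(a.b)^2 = 4^2 = 16
|rej|^2 = 14 - 16/12
= (168 - 16)/12
= 152/12
In lowest terms: 38/3


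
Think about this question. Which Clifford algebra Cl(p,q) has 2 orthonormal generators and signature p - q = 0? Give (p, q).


We need p + q = 2 and p - q = 0.
Adding: 2p = 2 + 0 = 2, so p = 1.
Then q = 2 - 1 = 1.
(p, q) = (1, 1)


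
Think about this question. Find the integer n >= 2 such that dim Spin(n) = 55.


dim Spin(n) = dim so(n) = n(n-1)/2.
Solve n(n-1)/2 = 55, i.e. n^2 - n - 110 = 0.
Discriminant = 1 + 8*55 = 441
n = (1 + sqrt(441))/2 = (1 + 21)/2 = 11


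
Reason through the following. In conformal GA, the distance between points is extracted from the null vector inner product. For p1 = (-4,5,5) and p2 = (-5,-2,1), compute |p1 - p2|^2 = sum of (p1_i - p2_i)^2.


p1 - p2 = (1, 7, 4)
|p1 - p2|^2 = 1^2 + 7^2 + 4^2
= 1 + 49 + 16
= 66


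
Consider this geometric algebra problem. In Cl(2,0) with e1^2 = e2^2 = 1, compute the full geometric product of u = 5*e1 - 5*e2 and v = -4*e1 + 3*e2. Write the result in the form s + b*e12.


Expand: (5*e1 - 5*e2)(-4*e1 + 3*e2)
= 5*(-4)*e1e1 + 5*3*e1e2 + (-5)*(-4)*e2e1 + (-5)*3*e2e2
Using e1^2 = e2^2 = 1, e2e1 = -e1e2:
Scalar part s = 5*(-4) + (-5)*3 = -20 + (-15) = -35
Bivector part b = 5*3 - (-5)*(-4) = 15 - 20 = -5
uv = -35 - 5*e12


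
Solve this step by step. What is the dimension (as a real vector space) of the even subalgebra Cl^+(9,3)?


Even subalgebra dimension = 2^(n-1)
n = 9 + 3 = 12
2^(12 - 1) = 2^11 = 2048
Verification: sum of C(12,k) for even k = 1 + 66 + 495 + 924 + 495 + 66 + 1 = 2048
Result = 2048


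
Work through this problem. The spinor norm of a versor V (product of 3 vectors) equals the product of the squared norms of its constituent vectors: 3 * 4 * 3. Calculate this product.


Spinor norm N(V) = |v1|^2 * |v2|^2 * ... * |v3|^2
= 3 * 4 * 3
Running product: 3, 12, 36
N(V) = 36


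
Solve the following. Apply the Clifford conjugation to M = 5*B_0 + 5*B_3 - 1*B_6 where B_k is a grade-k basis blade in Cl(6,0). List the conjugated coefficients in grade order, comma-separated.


Clifford conjugate sign for grade k: (-1)^(k(k+1)/2)
Grade 0: (-1)^(0*1/2) = (-1)^0 = 1, coeff 5 -> 5
Grade 3: (-1)^(3*4/2) = (-1)^6 = 1, coeff 5 -> 5
Grade 6: (-1)^(6*7/2) = (-1)^21 = -1, coeff -1 -> 1
Conjugated coefficients: 5, 5, 1


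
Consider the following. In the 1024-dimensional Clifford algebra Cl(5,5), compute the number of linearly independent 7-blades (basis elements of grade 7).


Number of grade-k basis blades in Cl(p,q) with n = p + q is C(n, k).
n = 5 + 5 = 10
C(10, 7) = 10! / (7! * 3!)
= 3628800 / (5040 * 6)
= 120


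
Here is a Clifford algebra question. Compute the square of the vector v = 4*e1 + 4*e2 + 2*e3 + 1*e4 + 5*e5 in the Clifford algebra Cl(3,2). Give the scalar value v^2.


v^2 = sum of c_i^2 * e_i^2
Positive signature terms (e_i^2 = +1): 4^2 + 4^2 + 2^2 = 36
Negative signature terms (e_j^2 = -1): 1^2 + 5^2 = 26
v^2 = 36 - 26 = 10


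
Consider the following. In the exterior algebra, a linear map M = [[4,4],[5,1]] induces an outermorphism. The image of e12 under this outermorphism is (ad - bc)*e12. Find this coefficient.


The outermorphism of a linear map f sends e1^e2 to f(e1)^f(e2).
f(e1) = 4*e1 + 5*e2
f(e2) = 4*e1 + 1*e2
f(e1) ^ f(e2) = (4*e1 + 5*e2) ^ (4*e1 + 1*e2)
= 4*1*e12 + 5*4*e21
= (4 - 20)*e12
= -16*e12
Coefficient = -16


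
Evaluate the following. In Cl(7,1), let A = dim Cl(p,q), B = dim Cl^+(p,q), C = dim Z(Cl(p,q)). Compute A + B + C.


n = 7 + 1 = 8
Total dim = 2^8 = 256
Even subalgebra dim = 2^7 = 128
n is even, so center dim = 1
Sum = 256 + 128 + 1 = 385


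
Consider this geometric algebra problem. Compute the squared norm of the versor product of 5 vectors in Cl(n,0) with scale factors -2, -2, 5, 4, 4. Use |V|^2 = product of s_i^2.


Each vector v_i has |v_i|^2 = s_i^2
Squared scales: (-2)^2 = 4, (-2)^2 = 4, 5^2 = 25, 4^2 = 16, 4^2 = 16
|V|^2 = 4 * 4 * 25 * 16 * 16
= 102400


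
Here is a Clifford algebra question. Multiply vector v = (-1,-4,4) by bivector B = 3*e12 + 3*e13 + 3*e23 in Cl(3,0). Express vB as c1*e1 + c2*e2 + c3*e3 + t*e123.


vB has grade-1 (vector) and grade-3 (trivector) parts: vB = (v _| B) + (v ^ B).
Vector part <vB>_1:
  e1: -v2*b12 - v3*b13 = -(-4)*(3) - (4)*(3) = 0
  e2: v1*b12 - v3*b23 = (-1)*(3) - (4)*(3) = -15
  e3: v1*b13 + v2*b23 = (-1)*(3) + (-4)*(3) = -15
Trivector part <vB>_3:
  e123: v1*b23 - v2*b13 + v3*b12 = (-1)*(3) - (-4)*(3) + (4)*(3) = 21
vB = 0*e1 - 15*e2 - 15*e3 + 21*e123
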